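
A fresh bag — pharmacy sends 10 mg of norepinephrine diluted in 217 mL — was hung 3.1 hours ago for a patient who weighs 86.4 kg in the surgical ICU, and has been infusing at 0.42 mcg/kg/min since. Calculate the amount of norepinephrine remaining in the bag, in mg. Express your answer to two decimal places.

3.25 mg

Dose = 0.42 mcg/kg/min × 86.4 kg = 36.288 mcg/min
36.288 mcg/min × 60 min/hr = 2177.28 mcg/hr
Concentration = 10 mg ÷ 217 mL = 0.04608295 mg/mL = 46.08295 mcg/mL
Rate = 2177.28 mcg/hr ÷ 46.08295 mcg/mL = 47.24698 mL/hr
Volume infused = 47.24698 mL/hr × 3.1 hr = 146.4656 mL
Volume remaining = 217 − 146.4656 = 70.53437 mL
Drug remaining = 70.53437 mL × 46.08295 mcg/mL = 3250.432 mcg = 3.250432 mg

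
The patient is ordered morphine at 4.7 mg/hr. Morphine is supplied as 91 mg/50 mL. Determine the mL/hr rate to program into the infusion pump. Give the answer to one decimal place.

2.6 mL/hr

Concentration = 91 mg ÷ 50 mL = 1.82 mg/mL
Rate = 4.7 mg/hr ÷ 1.82 mg/mL = 2.582418 mL/hr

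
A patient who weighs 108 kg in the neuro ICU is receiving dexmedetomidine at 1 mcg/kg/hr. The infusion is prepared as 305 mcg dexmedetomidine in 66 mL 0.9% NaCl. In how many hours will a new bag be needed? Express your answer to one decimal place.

2.8 hours

Dose = 1 mcg/kg/hr × 108 kg = 108 mcg/hr
Concentration = 305 mcg ÷ 66 mL = 4.621212 mcg/mL
Rate = 108 mcg/hr ÷ 4.621212 mcg/mL = 23.37049 mL/hr
Duration = 66 mL ÷ 23.37049 mL/hr = 2.824074 hr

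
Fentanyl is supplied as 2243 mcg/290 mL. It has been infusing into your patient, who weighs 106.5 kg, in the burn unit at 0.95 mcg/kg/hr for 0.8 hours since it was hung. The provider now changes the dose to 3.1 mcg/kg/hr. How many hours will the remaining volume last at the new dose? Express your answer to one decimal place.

6.5 hours

Initial rate:
Dose = 0.95 mcg/kg/hr × 106.5 kg = 101.175 mcg/hr
Concentration = 2243 mcg ÷ 290 mL = 7.734483 mcg/mL
Rate = 101.175 mcg/hr ÷ 7.734483 mcg/mL = 13.08103 mL/hr
Volume infused so far = 13.08103 mL/hr × 0.8 hr = 10.46482 mL
Volume remaining = 290 − 10.46482 = 279.5352 mL
New rate:
Dose = 3.1 mcg/kg/hr × 106.5 kg = 330.15 mcg/hr
Rate = 330.15 mcg/hr ÷ 7.734483 mcg/mL = 42.68547 mL/hr
Time remaining = 279.5352 mL ÷ 42.68547 mL/hr = 6.54872 hr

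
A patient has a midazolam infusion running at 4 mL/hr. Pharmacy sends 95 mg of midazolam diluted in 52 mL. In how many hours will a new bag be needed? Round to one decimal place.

Duration = 52 mL ÷ 4 mL/hr = 13 hr

13.0 hours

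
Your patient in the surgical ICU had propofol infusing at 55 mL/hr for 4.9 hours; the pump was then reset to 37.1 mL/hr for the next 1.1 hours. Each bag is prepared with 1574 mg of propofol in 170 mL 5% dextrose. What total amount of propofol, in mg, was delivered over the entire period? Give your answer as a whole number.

2873 mg

Concentration = 1574 mg ÷ 170 mL = 9.258824 mg/mL
Stage 1: 55 mL/hr × 4.9 hr = 269.5 mL → 269.5 mL × 9.258824 mg/mL = 2495.253 mg
Stage 2: 37.1 mL/hr × 1.1 hr = 40.81 mL → 40.81 mL × 9.258824 mg/mL = 377.8526 mg
Total = 2495.253 + 377.8526 = 2873.106 mg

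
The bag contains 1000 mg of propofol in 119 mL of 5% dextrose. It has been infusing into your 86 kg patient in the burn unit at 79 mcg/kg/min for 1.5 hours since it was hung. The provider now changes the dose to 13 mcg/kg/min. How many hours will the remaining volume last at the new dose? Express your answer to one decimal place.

5.8 hours

Initial rate:
Dose = 79 mcg/kg/min × 86 kg = 6794 mcg/min
6794 mcg/min × 60 min/hr = 407640 mcg/hr
Concentration = 1000 mg ÷ 119 mL = 8.403361 mg/mL = 8403.361 mcg/mL
Rate = 407640 mcg/hr ÷ 8403.361 mcg/mL = 48.50916 mL/hr
Volume infused so far = 48.50916 mL/hr × 1.5 hr = 72.76374 mL
Volume remaining = 119 − 72.76374 = 46.23626 mL
New rate:
Dose = 13 mcg/kg/min × 86 kg = 1118 mcg/min
1118 mcg/min × 60 min/hr = 67080 mcg/hr
Rate = 67080 mcg/hr ÷ 8403.361 mcg/mL = 7.98252 mL/hr
Time remaining = 46.23626 mL ÷ 7.98252 mL/hr = 5.792188 hr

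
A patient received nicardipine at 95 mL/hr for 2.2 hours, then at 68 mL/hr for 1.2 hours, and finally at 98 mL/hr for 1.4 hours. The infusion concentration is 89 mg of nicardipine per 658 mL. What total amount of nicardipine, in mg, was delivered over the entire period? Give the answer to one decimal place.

Concentration = 89 mg ÷ 658 mL = 0.1352584 mg/mL
Stage 1: 95 mL/hr × 2.2 hr = 209 mL → 209 mL × 0.1352584 mg/mL = 28.269 mg
Stage 2: 68 mL/hr × 1.2 hr = 81.6 mL → 81.6 mL × 0.1352584 mg/mL = 11.03708 mg
Stage 3: 98 mL/hr × 1.4 hr = 137.2 mL → 137.2 mL × 0.1352584 mg/mL = 18.55745 mg
Total = 28.269 + 11.03708 + 18.55745 = 57.86353 mg

57.9 mg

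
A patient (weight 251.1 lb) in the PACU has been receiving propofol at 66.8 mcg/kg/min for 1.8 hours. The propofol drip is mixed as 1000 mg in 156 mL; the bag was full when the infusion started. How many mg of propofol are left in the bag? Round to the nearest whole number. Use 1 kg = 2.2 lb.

Weight = 251.1 lb ÷ 2.2 lb/kg = 114.1364 kg
Dose = 66.8 mcg/kg/min × 114.1364 kg = 7624.309 mcg/min
7624.309 mcg/min × 60 min/hr = 457458.5 mcg/hr
Concentration = 1000 mg ÷ 156 mL = 6.410256 mg/mL = 6410.256 mcg/mL
Rate = 457458.5 mcg/hr ÷ 6410.256 mcg/mL = 71.36353 mL/hr
Volume infused = 71.36353 mL/hr × 1.8 hr = 128.4544 mL
Volume remaining = 156 − 128.4544 = 27.54564 mL
Drug remaining = 27.54564 mL × 6410.256 mcg/mL = 176574.6 mcg = 176.5746 mg

177 mg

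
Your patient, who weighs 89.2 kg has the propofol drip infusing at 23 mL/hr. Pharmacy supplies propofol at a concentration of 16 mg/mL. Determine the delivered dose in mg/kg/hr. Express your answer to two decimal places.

4.13 mg/kg/hr

Drug rate = 23 mL/hr × 16 mg/mL = 368 mg/hr
368 mg/hr ÷ 89.2 kg = 4.125561 mg/kg/hr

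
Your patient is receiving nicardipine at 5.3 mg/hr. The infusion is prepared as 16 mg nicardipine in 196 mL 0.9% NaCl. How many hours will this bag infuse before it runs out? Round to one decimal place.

3.0 hours

Concentration = 16 mg ÷ 196 mL = 0.08163265 mg/mL
Rate = 5.3 mg/hr ÷ 0.08163265 mg/mL = 64.925 mL/hr
Duration = 196 mL ÷ 64.925 mL/hr = 3.018868 hr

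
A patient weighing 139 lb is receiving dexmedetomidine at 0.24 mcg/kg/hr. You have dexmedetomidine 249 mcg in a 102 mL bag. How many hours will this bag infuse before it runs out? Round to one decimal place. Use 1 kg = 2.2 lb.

16.4 hours

Weight = 139 lb ÷ 2.2 lb/kg = 63.18182 kg
Dose = 0.24 mcg/kg/hr × 63.18182 kg = 15.16364 mcg/hr
Concentration = 249 mcg ÷ 102 mL = 2.441176 mcg/mL
Rate = 15.16364 mcg/hr ÷ 2.441176 mcg/mL = 6.21161 mL/hr
Duration = 102 mL ÷ 6.21161 mL/hr = 16.42086 hr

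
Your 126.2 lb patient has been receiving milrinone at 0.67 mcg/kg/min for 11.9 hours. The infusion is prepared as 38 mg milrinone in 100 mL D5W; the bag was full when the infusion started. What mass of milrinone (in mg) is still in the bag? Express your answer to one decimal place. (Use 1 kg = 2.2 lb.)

10.6 mg

Weight = 126.2 lb ÷ 2.2 lb/kg = 57.36364 kg
Dose = 0.67 mcg/kg/min × 57.36364 kg = 38.43364 mcg/min
38.43364 mcg/min × 60 min/hr = 2306.018 mcg/hr
Concentration = 38 mg ÷ 100 mL = 0.38 mg/mL = 380 mcg/mL
Rate = 2306.018 mcg/hr ÷ 380 mcg/mL = 6.068469 mL/hr
Volume infused = 6.068469 mL/hr × 11.9 hr = 72.21478 mL
Volume remaining = 100 − 72.21478 = 27.78522 mL
Drug remaining = 27.78522 mL × 380 mcg/mL = 10558.38 mcg = 10.55838 mg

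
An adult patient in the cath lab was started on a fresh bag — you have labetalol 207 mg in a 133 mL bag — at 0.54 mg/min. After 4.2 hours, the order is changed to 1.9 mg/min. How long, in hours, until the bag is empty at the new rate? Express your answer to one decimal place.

Initial rate:
0.54 mg/min × 60 min/hr = 32.4 mg/hr
Concentration = 207 mg ÷ 133 mL = 1.556391 mg/mL
Rate = 32.4 mg/hr ÷ 1.556391 mg/mL = 20.81739 mL/hr
Volume infused so far = 20.81739 mL/hr × 4.2 hr = 87.43304 mL
Volume remaining = 133 − 87.43304 = 45.56696 mL
New rate:
1.9 mg/min × 60 min/hr = 114 mg/hr
Rate = 114 mg/hr ÷ 1.556391 mg/mL = 73.24638 mL/hr
Time remaining = 45.56696 mL ÷ 73.24638 mL/hr = 0.6221053 hr

0.6 hours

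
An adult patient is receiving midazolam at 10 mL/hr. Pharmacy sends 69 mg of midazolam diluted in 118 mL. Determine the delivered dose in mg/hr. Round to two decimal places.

5.85 mg/hr

Concentration = 69 mg ÷ 118 mL = 0.5847458 mg/mL
Drug rate = 10 mL/hr × 0.5847458 mg/mL = 5.847458 mg/hr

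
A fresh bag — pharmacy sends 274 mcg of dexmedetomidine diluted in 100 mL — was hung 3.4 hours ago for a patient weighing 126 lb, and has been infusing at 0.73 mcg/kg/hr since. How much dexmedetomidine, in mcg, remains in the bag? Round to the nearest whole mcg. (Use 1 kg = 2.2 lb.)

Weight = 126 lb ÷ 2.2 lb/kg = 57.27273 kg
Dose = 0.73 mcg/kg/hr × 57.27273 kg = 41.80909 mcg/hr
Concentration = 274 mcg ÷ 100 mL = 2.74 mcg/mL
Rate = 41.80909 mcg/hr ÷ 2.74 mcg/mL = 15.25879 mL/hr
Volume infused = 15.25879 mL/hr × 3.4 hr = 51.87989 mL
Volume remaining = 100 − 51.87989 = 48.12011 mL
Drug remaining = 48.12011 mL × 2.74 mcg/mL = 131.8491 mcg

132 mcg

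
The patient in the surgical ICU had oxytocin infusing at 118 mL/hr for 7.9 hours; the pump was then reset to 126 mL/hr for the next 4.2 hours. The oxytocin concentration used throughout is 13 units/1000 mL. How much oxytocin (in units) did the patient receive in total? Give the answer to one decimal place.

Concentration = 13 units ÷ 1000 mL = 0.013 units/mL
Stage 1: 118 mL/hr × 7.9 hr = 932.2 mL → 932.2 mL × 0.013 units/mL = 12.1186 units
Stage 2: 126 mL/hr × 4.2 hr = 529.2 mL → 529.2 mL × 0.013 units/mL = 6.8796 units
Total = 12.1186 + 6.8796 = 18.9982 units

19.0 units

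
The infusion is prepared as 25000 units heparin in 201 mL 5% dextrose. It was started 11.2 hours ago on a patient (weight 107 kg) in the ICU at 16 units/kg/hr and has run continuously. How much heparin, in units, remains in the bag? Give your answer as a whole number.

5826 units

Dose = 16 units/kg/hr × 107 kg = 1712 units/hr
Concentration = 25000 units ÷ 201 mL = 124.3781 units/mL
Rate = 1712 units/hr ÷ 124.3781 units/mL = 13.76448 mL/hr
Volume infused = 13.76448 mL/hr × 11.2 hr = 154.1622 mL
Volume remaining = 201 − 154.1622 = 46.83782 mL
Drug remaining = 46.83782 mL × 124.3781 units/mL = 5825.6 units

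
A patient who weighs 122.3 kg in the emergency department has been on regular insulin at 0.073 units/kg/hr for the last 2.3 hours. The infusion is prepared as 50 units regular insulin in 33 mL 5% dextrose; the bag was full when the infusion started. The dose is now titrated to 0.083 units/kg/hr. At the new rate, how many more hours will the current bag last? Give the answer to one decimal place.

2.9 hours

Initial rate:
Dose = 0.073 units/kg/hr × 122.3 kg = 8.9279 units/hr
Concentration = 50 units ÷ 33 mL = 1.515152 units/mL
Rate = 8.9279 units/hr ÷ 1.515152 units/mL = 5.892414 mL/hr
Volume infused so far = 5.892414 mL/hr × 2.3 hr = 13.55255 mL
Volume remaining = 33 − 13.55255 = 19.44745 mL
New rate:
Dose = 0.083 units/kg/hr × 122.3 kg = 10.1509 units/hr
Rate = 10.1509 units/hr ÷ 1.515152 units/mL = 6.699594 mL/hr
Time remaining = 19.44745 mL ÷ 6.699594 mL/hr = 2.90278 hr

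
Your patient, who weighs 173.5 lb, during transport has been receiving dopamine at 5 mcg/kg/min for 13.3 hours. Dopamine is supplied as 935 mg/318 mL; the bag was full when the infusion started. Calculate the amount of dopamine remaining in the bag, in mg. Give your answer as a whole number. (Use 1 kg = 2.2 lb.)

620 mg

Weight = 173.5 lb ÷ 2.2 lb/kg = 78.86364 kg
Dose = 5 mcg/kg/min × 78.86364 kg = 394.3182 mcg/min
394.3182 mcg/min × 60 min/hr = 23659.09 mcg/hr
Concentration = 935 mg ÷ 318 mL = 2.940252 mg/mL = 2940.252 mcg/mL
Rate = 23659.09 mcg/hr ÷ 2940.252 mcg/mL = 8.046621 mL/hr
Volume infused = 8.046621 mL/hr × 13.3 hr = 107.0201 mL
Volume remaining = 318 − 107.0201 = 210.9799 mL
Drug remaining = 210.9799 mL × 2940.252 mcg/mL = 620334.1 mcg = 620.3341 mg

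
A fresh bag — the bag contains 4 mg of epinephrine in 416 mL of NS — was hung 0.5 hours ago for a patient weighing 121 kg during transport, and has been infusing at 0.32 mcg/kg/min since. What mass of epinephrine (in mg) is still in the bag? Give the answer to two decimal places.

Dose = 0.32 mcg/kg/min × 121 kg = 38.72 mcg/min
38.72 mcg/min × 60 min/hr = 2323.2 mcg/hr
Concentration = 4 mg ÷ 416 mL = 0.009615385 mg/mL = 9.615385 mcg/mL
Rate = 2323.2 mcg/hr ÷ 9.615385 mcg/mL = 241.6128 mL/hr
Volume infused = 241.6128 mL/hr × 0.5 hr = 120.8064 mL
Volume remaining = 416 − 120.8064 = 295.1936 mL
Drug remaining = 295.1936 mL × 9.615385 mcg/mL = 2838.4 mcg = 2.8384 mg

2.84 mg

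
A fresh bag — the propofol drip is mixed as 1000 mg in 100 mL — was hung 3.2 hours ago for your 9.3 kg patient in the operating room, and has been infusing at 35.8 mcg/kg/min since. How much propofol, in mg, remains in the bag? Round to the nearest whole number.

Dose = 35.8 mcg/kg/min × 9.3 kg = 332.94 mcg/min
332.94 mcg/min × 60 min/hr = 19976.4 mcg/hr
Concentration = 1000 mg ÷ 100 mL = 10 mg/mL = 10000 mcg/mL
Rate = 19976.4 mcg/hr ÷ 10000 mcg/mL = 1.99764 mL/hr
Volume infused = 1.99764 mL/hr × 3.2 hr = 6.392448 mL
Volume remaining = 100 − 6.392448 = 93.60755 mL
Drug remaining = 93.60755 mL × 10000 mcg/mL = 936075.5 mcg = 936.0755 mg

936 mg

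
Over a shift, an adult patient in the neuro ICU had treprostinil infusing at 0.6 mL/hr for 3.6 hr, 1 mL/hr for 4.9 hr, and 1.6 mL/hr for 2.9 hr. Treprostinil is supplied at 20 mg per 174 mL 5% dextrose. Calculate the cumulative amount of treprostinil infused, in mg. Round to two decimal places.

Concentration = 20 mg ÷ 174 mL = 0.1149425 mg/mL
Stage 1: 0.6 mL/hr × 3.6 hr = 2.16 mL → 2.16 mL × 0.1149425 mg/mL = 0.2482759 mg
Stage 2: 1 mL/hr × 4.9 hr = 4.9 mL → 4.9 mL × 0.1149425 mg/mL = 0.5632184 mg
Stage 3: 1.6 mL/hr × 2.9 hr = 4.64 mL → 4.64 mL × 0.1149425 mg/mL = 0.5333333 mg
Total = 0.2482759 + 0.5632184 + 0.5333333 = 1.344828 mg

1.34 mg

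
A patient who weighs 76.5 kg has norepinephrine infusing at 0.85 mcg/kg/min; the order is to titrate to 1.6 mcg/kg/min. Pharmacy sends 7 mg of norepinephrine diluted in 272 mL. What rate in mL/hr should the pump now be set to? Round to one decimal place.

285.4 mL/hr

Dose = 1.6 mcg/kg/min × 76.5 kg = 122.4 mcg/min
122.4 mcg/min × 60 min/hr = 7344 mcg/hr
Concentration = 7 mg ÷ 272 mL = 0.02573529 mg/mL = 25.73529 mcg/mL
Rate = 7344 mcg/hr ÷ 25.73529 mcg/mL = 285.3669 mL/hr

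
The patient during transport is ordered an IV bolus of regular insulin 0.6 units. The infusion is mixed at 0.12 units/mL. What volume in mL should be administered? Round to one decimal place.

Volume = 0.6 units ÷ 0.12 units/mL = 5 mL

5.0 mL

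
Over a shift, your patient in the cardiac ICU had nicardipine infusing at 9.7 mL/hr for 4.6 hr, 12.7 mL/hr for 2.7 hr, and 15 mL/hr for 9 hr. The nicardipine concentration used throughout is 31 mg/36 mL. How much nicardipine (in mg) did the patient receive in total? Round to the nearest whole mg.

Concentration = 31 mg ÷ 36 mL = 0.8611111 mg/mL
Stage 1: 9.7 mL/hr × 4.6 hr = 44.62 mL → 44.62 mL × 0.8611111 mg/mL = 38.42278 mg
Stage 2: 12.7 mL/hr × 2.7 hr = 34.29 mL → 34.29 mL × 0.8611111 mg/mL = 29.5275 mg
Stage 3: 15 mL/hr × 9 hr = 135 mL → 135 mL × 0.8611111 mg/mL = 116.25 mg
Total = 38.42278 + 29.5275 + 116.25 = 184.2003 mg

184 mg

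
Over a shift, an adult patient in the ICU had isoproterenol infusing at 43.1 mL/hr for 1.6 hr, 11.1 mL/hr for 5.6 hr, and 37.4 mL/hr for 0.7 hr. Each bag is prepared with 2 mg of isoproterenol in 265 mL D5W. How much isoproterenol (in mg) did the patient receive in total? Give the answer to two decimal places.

1.19 mg

Concentration = 2 mg ÷ 265 mL = 0.00754717 mg/mL
Stage 1: 43.1 mL/hr × 1.6 hr = 68.96 mL → 68.96 mL × 0.00754717 mg/mL = 0.5204528 mg
Stage 2: 11.1 mL/hr × 5.6 hr = 62.16 mL → 62.16 mL × 0.00754717 mg/mL = 0.4691321 mg
Stage 3: 37.4 mL/hr × 0.7 hr = 26.18 mL → 26.18 mL × 0.00754717 mg/mL = 0.1975849 mg
Total = 0.5204528 + 0.4691321 + 0.1975849 = 1.18717 mg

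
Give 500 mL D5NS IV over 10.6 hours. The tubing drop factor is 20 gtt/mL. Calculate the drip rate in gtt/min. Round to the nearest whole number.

16 gtt/min

500 mL ÷ (10.6 hr × 60 = 636 min) = 0.7861635 mL/min
0.7861635 mL/min × 20 gtt/mL = 15.72327 gtt/min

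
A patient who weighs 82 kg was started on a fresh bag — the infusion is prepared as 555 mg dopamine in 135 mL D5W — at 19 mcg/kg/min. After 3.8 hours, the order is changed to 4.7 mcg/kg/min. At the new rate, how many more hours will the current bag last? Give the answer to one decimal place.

Initial rate:
Dose = 19 mcg/kg/min × 82 kg = 1558 mcg/min
1558 mcg/min × 60 min/hr = 93480 mcg/hr
Concentration = 555 mg ÷ 135 mL = 4.111111 mg/mL = 4111.111 mcg/mL
Rate = 93480 mcg/hr ÷ 4111.111 mcg/mL = 22.73838 mL/hr
Volume infused so far = 22.73838 mL/hr × 3.8 hr = 86.40584 mL
Volume remaining = 135 − 86.40584 = 48.59416 mL
New rate:
Dose = 4.7 mcg/kg/min × 82 kg = 385.4 mcg/min
385.4 mcg/min × 60 min/hr = 23124 mcg/hr
Rate = 23124 mcg/hr ÷ 4111.111 mcg/mL = 5.624757 mL/hr
Time remaining = 48.59416 mL ÷ 5.624757 mL/hr = 8.639336 hr

8.6 hours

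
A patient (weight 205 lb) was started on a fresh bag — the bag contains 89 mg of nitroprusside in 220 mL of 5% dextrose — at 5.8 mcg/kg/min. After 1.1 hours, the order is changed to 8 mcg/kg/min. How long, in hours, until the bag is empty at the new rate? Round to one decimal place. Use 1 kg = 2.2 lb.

1.2 hours

Initial rate:
Weight = 205 lb ÷ 2.2 lb/kg = 93.18182 kg
Dose = 5.8 mcg/kg/min × 93.18182 kg = 540.4545 mcg/min
540.4545 mcg/min × 60 min/hr = 32427.27 mcg/hr
Concentration = 89 mg ÷ 220 mL = 0.4045455 mg/mL = 404.5455 mcg/mL
Rate = 32427.27 mcg/hr ÷ 404.5455 mcg/mL = 80.1573 mL/hr
Volume infused so far = 80.1573 mL/hr × 1.1 hr = 88.17303 mL
Volume remaining = 220 − 88.17303 = 131.827 mL
New rate:
Dose = 8 mcg/kg/min × 93.18182 kg = 745.4545 mcg/min
745.4545 mcg/min × 60 min/hr = 44727.27 mcg/hr
Rate = 44727.27 mcg/hr ÷ 404.5455 mcg/mL = 110.5618 mL/hr
Time remaining = 131.827 mL ÷ 110.5618 mL/hr = 1.192337 hr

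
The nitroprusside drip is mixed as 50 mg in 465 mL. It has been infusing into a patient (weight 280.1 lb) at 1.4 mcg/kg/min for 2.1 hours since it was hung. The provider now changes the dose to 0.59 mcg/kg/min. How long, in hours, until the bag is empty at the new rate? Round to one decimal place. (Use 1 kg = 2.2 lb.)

6.1 hours

Initial rate:
Weight = 280.1 lb ÷ 2.2 lb/kg = 127.3182 kg
Dose = 1.4 mcg/kg/min × 127.3182 kg = 178.2455 mcg/min
178.2455 mcg/min × 60 min/hr = 10694.73 mcg/hr
Concentration = 50 mg ÷ 465 mL = 0.1075269 mg/mL = 107.5269 mcg/mL
Rate = 10694.73 mcg/hr ÷ 107.5269 mcg/mL = 99.46096 mL/hr
Volume infused so far = 99.46096 mL/hr × 2.1 hr = 208.868 mL
Volume remaining = 465 − 208.868 = 256.132 mL
New rate:
Dose = 0.59 mcg/kg/min × 127.3182 kg = 75.11773 mcg/min
75.11773 mcg/min × 60 min/hr = 4507.064 mcg/hr
Rate = 4507.064 mcg/hr ÷ 107.5269 mcg/mL = 41.91569 mL/hr
Time remaining = 256.132 mL ÷ 41.91569 mL/hr = 6.110647 hr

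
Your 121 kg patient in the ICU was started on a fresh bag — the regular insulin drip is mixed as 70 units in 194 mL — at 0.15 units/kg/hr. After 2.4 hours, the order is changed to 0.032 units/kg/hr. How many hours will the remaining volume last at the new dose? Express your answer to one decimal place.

6.8 hours

Initial rate:
Dose = 0.15 units/kg/hr × 121 kg = 18.15 units/hr
Concentration = 70 units ÷ 194 mL = 0.3608247 units/mL
Rate = 18.15 units/hr ÷ 0.3608247 units/mL = 50.30143 mL/hr
Volume infused so far = 50.30143 mL/hr × 2.4 hr = 120.7234 mL
Volume remaining = 194 − 120.7234 = 73.27657 mL
New rate:
Dose = 0.032 units/kg/hr × 121 kg = 3.872 units/hr
Rate = 3.872 units/hr ÷ 0.3608247 units/mL = 10.73097 mL/hr
Time remaining = 73.27657 mL ÷ 10.73097 mL/hr = 6.828512 hr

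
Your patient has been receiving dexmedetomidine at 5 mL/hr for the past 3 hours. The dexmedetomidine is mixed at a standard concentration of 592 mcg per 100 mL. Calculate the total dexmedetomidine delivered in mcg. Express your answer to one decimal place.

88.8 mcg

Concentration = 592 mcg ÷ 100 mL = 5.92 mcg/mL
Drug rate = 5 mL/hr × 5.92 mcg/mL = 29.6 mcg/hr
Total = 29.6 mcg/hr × 3 hr = 88.8 mcg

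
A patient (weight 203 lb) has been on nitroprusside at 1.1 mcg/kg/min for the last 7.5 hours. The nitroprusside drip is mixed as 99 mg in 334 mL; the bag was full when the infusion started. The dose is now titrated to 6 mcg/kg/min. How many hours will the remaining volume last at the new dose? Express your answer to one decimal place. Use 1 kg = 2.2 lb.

Initial rate:
Weight = 203 lb ÷ 2.2 lb/kg = 92.27273 kg
Dose = 1.1 mcg/kg/min × 92.27273 kg = 101.5 mcg/min
101.5 mcg/min × 60 min/hr = 6090 mcg/hr
Concentration = 99 mg ÷ 334 mL = 0.2964072 mg/mL = 296.4072 mcg/mL
Rate = 6090 mcg/hr ÷ 296.4072 mcg/mL = 20.54606 mL/hr
Volume infused so far = 20.54606 mL/hr × 7.5 hr = 154.0955 mL
Volume remaining = 334 − 154.0955 = 179.9045 mL
New rate:
Dose = 6 mcg/kg/min × 92.27273 kg = 553.6364 mcg/min
553.6364 mcg/min × 60 min/hr = 33218.18 mcg/hr
Rate = 33218.18 mcg/hr ÷ 296.4072 mcg/mL = 112.0694 mL/hr
Time remaining = 179.9045 mL ÷ 112.0694 mL/hr = 1.605296 hr

1.6 hours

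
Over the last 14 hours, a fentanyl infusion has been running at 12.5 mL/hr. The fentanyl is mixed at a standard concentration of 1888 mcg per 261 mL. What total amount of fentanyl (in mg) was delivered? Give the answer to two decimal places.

1.27 mg

Concentration = 1888 mcg ÷ 261 mL = 7.233716 mcg/mL
Drug rate = 12.5 mL/hr × 7.233716 mcg/mL = 90.42146 mcg/hr
Total = 90.42146 mcg/hr × 14 hr = 1265.9 mcg = 1.2659 mg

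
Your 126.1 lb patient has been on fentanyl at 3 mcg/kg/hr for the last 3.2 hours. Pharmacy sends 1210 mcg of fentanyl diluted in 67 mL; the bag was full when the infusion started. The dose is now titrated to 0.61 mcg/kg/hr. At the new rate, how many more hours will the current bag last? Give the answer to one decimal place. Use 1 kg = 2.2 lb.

Initial rate:
Weight = 126.1 lb ÷ 2.2 lb/kg = 57.31818 kg
Dose = 3 mcg/kg/hr × 57.31818 kg = 171.9545 mcg/hr
Concentration = 1210 mcg ÷ 67 mL = 18.0597 mcg/mL
Rate = 171.9545 mcg/hr ÷ 18.0597 mcg/mL = 9.52145 mL/hr
Volume infused so far = 9.52145 mL/hr × 3.2 hr = 30.46864 mL
Volume remaining = 67 − 30.46864 = 36.53136 mL
New rate:
Dose = 0.61 mcg/kg/hr × 57.31818 kg = 34.96409 mcg/hr
Rate = 34.96409 mcg/hr ÷ 18.0597 mcg/mL = 1.936028 mL/hr
Time remaining = 36.53136 mL ÷ 1.936028 mL/hr = 18.86923 hr

18.9 hours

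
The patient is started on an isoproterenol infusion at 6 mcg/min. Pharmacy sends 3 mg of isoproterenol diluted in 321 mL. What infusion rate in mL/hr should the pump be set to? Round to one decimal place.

38.5 mL/hr

6 mcg/min × 60 min/hr = 360 mcg/hr
Concentration = 3 mg ÷ 321 mL = 0.009345794 mg/mL = 9.345794 mcg/mL
Rate = 360 mcg/hr ÷ 9.345794 mcg/mL = 38.52 mL/hr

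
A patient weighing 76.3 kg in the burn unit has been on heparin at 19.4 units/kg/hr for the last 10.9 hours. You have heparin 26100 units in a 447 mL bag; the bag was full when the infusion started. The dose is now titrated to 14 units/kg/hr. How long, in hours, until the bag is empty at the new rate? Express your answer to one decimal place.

9.3 hours

Initial rate:
Dose = 19.4 units/kg/hr × 76.3 kg = 1480.22 units/hr
Concentration = 26100 units ÷ 447 mL = 58.38926 units/mL
Rate = 1480.22 units/hr ÷ 58.38926 units/mL = 25.35089 mL/hr
Volume infused so far = 25.35089 mL/hr × 10.9 hr = 276.3247 mL
Volume remaining = 447 − 276.3247 = 170.6753 mL
New rate:
Dose = 14 units/kg/hr × 76.3 kg = 1068.2 units/hr
Rate = 1068.2 units/hr ÷ 58.38926 units/mL = 18.29446 mL/hr
Time remaining = 170.6753 mL ÷ 18.29446 mL/hr = 9.329341 hr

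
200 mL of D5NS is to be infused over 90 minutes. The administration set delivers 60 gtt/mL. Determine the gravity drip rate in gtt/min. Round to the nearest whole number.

200 mL ÷ (90 min) = 2.222222 mL/min
2.222222 mL/min × 60 gtt/mL = 133.3333 gtt/min

133 gtt/min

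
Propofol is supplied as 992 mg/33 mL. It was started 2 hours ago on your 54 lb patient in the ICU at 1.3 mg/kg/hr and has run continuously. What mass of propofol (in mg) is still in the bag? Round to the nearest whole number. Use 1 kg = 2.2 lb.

Weight = 54 lb ÷ 2.2 lb/kg = 24.54545 kg
Dose = 1.3 mg/kg/hr × 24.54545 kg = 31.90909 mg/hr
Concentration = 992 mg ÷ 33 mL = 30.06061 mg/mL
Rate = 31.90909 mg/hr ÷ 30.06061 mg/mL = 1.061492 mL/hr
Volume infused = 1.061492 mL/hr × 2 hr = 2.122984 mL
Volume remaining = 33 − 2.122984 = 30.87702 mL
Drug remaining = 30.87702 mL × 30.06061 mg/mL = 928.1818 mg

928 mg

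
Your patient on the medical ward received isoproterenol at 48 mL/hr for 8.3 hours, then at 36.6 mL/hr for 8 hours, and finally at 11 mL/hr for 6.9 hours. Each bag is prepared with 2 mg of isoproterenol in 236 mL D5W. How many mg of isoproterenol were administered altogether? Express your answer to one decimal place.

Concentration = 2 mg ÷ 236 mL = 0.008474576 mg/mL
Stage 1: 48 mL/hr × 8.3 hr = 398.4 mL → 398.4 mL × 0.008474576 mg/mL = 3.376271 mg
Stage 2: 36.6 mL/hr × 8 hr = 292.8 mL → 292.8 mL × 0.008474576 mg/mL = 2.481356 mg
Stage 3: 11 mL/hr × 6.9 hr = 75.9 mL → 75.9 mL × 0.008474576 mg/mL = 0.6432203 mg
Total = 3.376271 + 2.481356 + 0.6432203 = 6.500847 mg

6.5 mg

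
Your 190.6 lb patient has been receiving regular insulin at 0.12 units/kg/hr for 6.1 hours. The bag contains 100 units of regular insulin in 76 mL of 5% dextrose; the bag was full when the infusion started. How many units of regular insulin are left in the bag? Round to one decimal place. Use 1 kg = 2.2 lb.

Weight = 190.6 lb ÷ 2.2 lb/kg = 86.63636 kg
Dose = 0.12 units/kg/hr × 86.63636 kg = 10.39636 units/hr
Concentration = 100 units ÷ 76 mL = 1.315789 units/mL
Rate = 10.39636 units/hr ÷ 1.315789 units/mL = 7.901236 mL/hr
Volume infused = 7.901236 mL/hr × 6.1 hr = 48.19754 mL
Volume remaining = 76 − 48.19754 = 27.80246 mL
Drug remaining = 27.80246 mL × 1.315789 units/mL = 36.58218 units

36.6 units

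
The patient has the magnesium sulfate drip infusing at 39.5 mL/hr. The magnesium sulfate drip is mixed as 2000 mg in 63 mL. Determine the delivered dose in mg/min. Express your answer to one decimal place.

20.9 mg/min

Concentration = 2000 mg ÷ 63 mL = 31.74603 mg/mL
Drug rate = 39.5 mL/hr × 31.74603 mg/mL = 1253.968 mg/hr
1253.968 mg/hr ÷ 60 min/hr = 20.89947 mg/min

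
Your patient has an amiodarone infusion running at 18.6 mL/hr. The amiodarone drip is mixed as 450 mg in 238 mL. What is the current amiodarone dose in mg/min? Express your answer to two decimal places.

Concentration = 450 mg ÷ 238 mL = 1.890756 mg/mL
Drug rate = 18.6 mL/hr × 1.890756 mg/mL = 35.16807 mg/hr
35.16807 mg/hr ÷ 60 min/hr = 0.5861345 mg/min

0.59 mg/min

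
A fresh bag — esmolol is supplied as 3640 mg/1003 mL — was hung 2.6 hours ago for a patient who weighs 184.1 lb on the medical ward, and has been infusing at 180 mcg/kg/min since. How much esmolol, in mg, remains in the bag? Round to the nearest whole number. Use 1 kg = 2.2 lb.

1290 mg

Weight = 184.1 lb ÷ 2.2 lb/kg = 83.68182 kg
Dose = 180 mcg/kg/min × 83.68182 kg = 15062.73 mcg/min
15062.73 mcg/min × 60 min/hr = 903763.6 mcg/hr
Concentration = 3640 mg ÷ 1003 mL = 3.629113 mg/mL = 3629.113 mcg/mL
Rate = 903763.6 mcg/hr ÷ 3629.113 mcg/mL = 249.0316 mL/hr
Volume infused = 249.0316 mL/hr × 2.6 hr = 647.4821 mL
Volume remaining = 1003 − 647.4821 = 355.5179 mL
Drug remaining = 355.5179 mL × 3629.113 mcg/mL = 1290215 mcg = 1290.215 mg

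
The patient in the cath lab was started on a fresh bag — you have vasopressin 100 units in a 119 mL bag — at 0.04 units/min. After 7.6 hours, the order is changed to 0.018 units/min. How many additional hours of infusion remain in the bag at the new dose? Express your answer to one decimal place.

75.7 hours

Initial rate:
0.04 units/min × 60 min/hr = 2.4 units/hr
Concentration = 100 units ÷ 119 mL = 0.8403361 units/mL
Rate = 2.4 units/hr ÷ 0.8403361 units/mL = 2.856 mL/hr
Volume infused so far = 2.856 mL/hr × 7.6 hr = 21.7056 mL
Volume remaining = 119 − 21.7056 = 97.2944 mL
New rate:
0.018 units/min × 60 min/hr = 1.08 units/hr
Rate = 1.08 units/hr ÷ 0.8403361 units/mL = 1.2852 mL/hr
Time remaining = 97.2944 mL ÷ 1.2852 mL/hr = 75.7037 hr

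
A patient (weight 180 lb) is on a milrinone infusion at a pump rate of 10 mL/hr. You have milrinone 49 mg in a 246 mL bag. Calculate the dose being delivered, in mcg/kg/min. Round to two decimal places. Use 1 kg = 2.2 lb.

0.41 mcg/kg/min

Weight = 180 lb ÷ 2.2 lb/kg = 81.81818 kg
Concentration = 49 mg ÷ 246 mL = 0.199187 mg/mL = 199.187 mcg/mL
Drug rate = 10 mL/hr × 199.187 mcg/mL = 1991.87 mcg/hr
1991.87 mcg/hr ÷ 60 min/hr = 33.19783 mcg/min
33.19783 mcg/min ÷ 81.81818 kg = 0.4057513 mcg/kg/min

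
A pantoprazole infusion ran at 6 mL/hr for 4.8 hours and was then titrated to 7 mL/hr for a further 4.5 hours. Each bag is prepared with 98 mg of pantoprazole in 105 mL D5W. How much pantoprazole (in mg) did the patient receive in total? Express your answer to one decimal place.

Concentration = 98 mg ÷ 105 mL = 0.9333333 mg/mL
Stage 1: 6 mL/hr × 4.8 hr = 28.8 mL → 28.8 mL × 0.9333333 mg/mL = 26.88 mg
Stage 2: 7 mL/hr × 4.5 hr = 31.5 mL → 31.5 mL × 0.9333333 mg/mL = 29.4 mg
Total = 26.88 + 29.4 = 56.28 mg

56.3 mg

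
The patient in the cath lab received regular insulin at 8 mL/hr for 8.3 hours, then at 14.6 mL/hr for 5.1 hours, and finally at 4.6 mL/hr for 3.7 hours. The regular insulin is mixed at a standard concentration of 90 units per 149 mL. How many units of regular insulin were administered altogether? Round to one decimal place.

Concentration = 90 units ÷ 149 mL = 0.6040268 units/mL
Stage 1: 8 mL/hr × 8.3 hr = 66.4 mL → 66.4 mL × 0.6040268 units/mL = 40.10738 units
Stage 2: 14.6 mL/hr × 5.1 hr = 74.46 mL → 74.46 mL × 0.6040268 units/mL = 44.97584 units
Stage 3: 4.6 mL/hr × 3.7 hr = 17.02 mL → 17.02 mL × 0.6040268 units/mL = 10.28054 units
Total = 40.10738 + 44.97584 + 10.28054 = 95.36376 units

95.4 units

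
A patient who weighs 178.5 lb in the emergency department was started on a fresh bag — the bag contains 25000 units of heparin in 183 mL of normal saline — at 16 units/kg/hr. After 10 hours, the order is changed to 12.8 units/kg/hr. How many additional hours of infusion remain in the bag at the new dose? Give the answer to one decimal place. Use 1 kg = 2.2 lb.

Initial rate:
Weight = 178.5 lb ÷ 2.2 lb/kg = 81.13636 kg
Dose = 16 units/kg/hr × 81.13636 kg = 1298.182 units/hr
Concentration = 25000 units ÷ 183 mL = 136.612 units/mL
Rate = 1298.182 units/hr ÷ 136.612 units/mL = 9.502691 mL/hr
Volume infused so far = 9.502691 mL/hr × 10 hr = 95.02691 mL
Volume remaining = 183 − 95.02691 = 87.97309 mL
New rate:
Dose = 12.8 units/kg/hr × 81.13636 kg = 1038.545 units/hr
Rate = 1038.545 units/hr ÷ 136.612 units/mL = 7.602153 mL/hr
Time remaining = 87.97309 mL ÷ 7.602153 mL/hr = 11.57213 hr

11.6 hours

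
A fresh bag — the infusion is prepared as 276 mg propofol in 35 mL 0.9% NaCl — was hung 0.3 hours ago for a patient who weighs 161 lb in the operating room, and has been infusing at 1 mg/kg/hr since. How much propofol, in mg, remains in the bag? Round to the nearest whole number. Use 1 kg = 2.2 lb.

254 mg

Weight = 161 lb ÷ 2.2 lb/kg = 73.18182 kg
Dose = 1 mg/kg/hr × 73.18182 kg = 73.18182 mg/hr
Concentration = 276 mg ÷ 35 mL = 7.885714 mg/mL
Rate = 73.18182 mg/hr ÷ 7.885714 mg/mL = 9.280303 mL/hr
Volume infused = 9.280303 mL/hr × 0.3 hr = 2.784091 mL
Volume remaining = 35 − 2.784091 = 32.21591 mL
Drug remaining = 32.21591 mL × 7.885714 mg/mL = 254.0455 mg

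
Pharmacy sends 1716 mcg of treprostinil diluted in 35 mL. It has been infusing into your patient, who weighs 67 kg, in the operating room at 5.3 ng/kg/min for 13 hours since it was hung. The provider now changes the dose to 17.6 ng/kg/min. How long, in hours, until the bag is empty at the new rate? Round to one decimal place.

Initial rate:
Dose = 5.3 ng/kg/min × 67 kg = 355.1 ng/min
355.1 ng/min × 60 min/hr = 21306 ng/hr
Concentration = 1716 mcg ÷ 35 mL = 49.02857 mcg/mL = 49028.57 ng/mL
Rate = 21306 ng/hr ÷ 49028.57 ng/mL = 0.4345629 mL/hr
Volume infused so far = 0.4345629 mL/hr × 13 hr = 5.649318 mL
Volume remaining = 35 − 5.649318 = 29.35068 mL
New rate:
Dose = 17.6 ng/kg/min × 67 kg = 1179.2 ng/min
1179.2 ng/min × 60 min/hr = 70752 ng/hr
Rate = 70752 ng/hr ÷ 49028.57 ng/mL = 1.443077 mL/hr
Time remaining = 29.35068 mL ÷ 1.443077 mL/hr = 20.33896 hr

20.3 hours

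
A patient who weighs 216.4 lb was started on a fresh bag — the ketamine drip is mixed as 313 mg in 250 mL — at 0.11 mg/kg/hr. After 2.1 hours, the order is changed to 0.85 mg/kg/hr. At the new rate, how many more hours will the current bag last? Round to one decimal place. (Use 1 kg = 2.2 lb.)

3.5 hours

Initial rate:
Weight = 216.4 lb ÷ 2.2 lb/kg = 98.36364 kg
Dose = 0.11 mg/kg/hr × 98.36364 kg = 10.82 mg/hr
Concentration = 313 mg ÷ 250 mL = 1.252 mg/mL
Rate = 10.82 mg/hr ÷ 1.252 mg/mL = 8.642173 mL/hr
Volume infused so far = 8.642173 mL/hr × 2.1 hr = 18.14856 mL
Volume remaining = 250 − 18.14856 = 231.8514 mL
New rate:
Dose = 0.85 mg/kg/hr × 98.36364 kg = 83.60909 mg/hr
Rate = 83.60909 mg/hr ÷ 1.252 mg/mL = 66.78042 mL/hr
Time remaining = 231.8514 mL ÷ 66.78042 mL/hr = 3.471847 hr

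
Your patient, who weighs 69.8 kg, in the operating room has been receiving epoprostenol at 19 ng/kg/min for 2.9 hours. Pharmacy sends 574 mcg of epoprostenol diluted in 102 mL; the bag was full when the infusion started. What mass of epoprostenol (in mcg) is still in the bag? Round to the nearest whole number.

Dose = 19 ng/kg/min × 69.8 kg = 1326.2 ng/min
1326.2 ng/min × 60 min/hr = 79572 ng/hr
Concentration = 574 mcg ÷ 102 mL = 5.627451 mcg/mL = 5627.451 ng/mL
Rate = 79572 ng/hr ÷ 5627.451 ng/mL = 14.13997 mL/hr
Volume infused = 14.13997 mL/hr × 2.9 hr = 41.00592 mL
Volume remaining = 102 − 41.00592 = 60.99408 mL
Drug remaining = 60.99408 mL × 5627.451 ng/mL = 343241.2 ng = 343.2412 mcg

343 mcg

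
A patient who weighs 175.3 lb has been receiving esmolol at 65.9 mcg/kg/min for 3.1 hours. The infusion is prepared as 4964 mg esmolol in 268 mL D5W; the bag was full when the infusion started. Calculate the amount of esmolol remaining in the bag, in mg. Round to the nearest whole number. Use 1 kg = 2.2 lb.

Weight = 175.3 lb ÷ 2.2 lb/kg = 79.68182 kg
Dose = 65.9 mcg/kg/min × 79.68182 kg = 5251.032 mcg/min
5251.032 mcg/min × 60 min/hr = 315061.9 mcg/hr
Concentration = 4964 mg ÷ 268 mL = 18.52239 mg/mL = 18522.39 mcg/mL
Rate = 315061.9 mcg/hr ÷ 18522.39 mcg/mL = 17.00979 mL/hr
Volume infused = 17.00979 mL/hr × 3.1 hr = 52.73035 mL
Volume remaining = 268 − 52.73035 = 215.2697 mL
Drug remaining = 215.2697 mL × 18522.39 mcg/mL = 3987308 mcg = 3987.308 mg

3987 mg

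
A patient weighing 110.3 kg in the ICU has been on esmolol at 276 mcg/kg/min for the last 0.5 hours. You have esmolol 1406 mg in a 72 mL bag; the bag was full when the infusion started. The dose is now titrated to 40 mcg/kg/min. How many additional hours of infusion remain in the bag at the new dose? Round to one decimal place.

1.9 hours

Initial rate:
Dose = 276 mcg/kg/min × 110.3 kg = 30442.8 mcg/min
30442.8 mcg/min × 60 min/hr = 1826568 mcg/hr
Concentration = 1406 mg ÷ 72 mL = 19.52778 mg/mL = 19527.78 mcg/mL
Rate = 1826568 mcg/hr ÷ 19527.78 mcg/mL = 93.53691 mL/hr
Volume infused so far = 93.53691 mL/hr × 0.5 hr = 46.76846 mL
Volume remaining = 72 − 46.76846 = 25.23154 mL
New rate:
Dose = 40 mcg/kg/min × 110.3 kg = 4412 mcg/min
4412 mcg/min × 60 min/hr = 264720 mcg/hr
Rate = 264720 mcg/hr ÷ 19527.78 mcg/mL = 13.55607 mL/hr
Time remaining = 25.23154 mL ÷ 13.55607 mL/hr = 1.861272 hr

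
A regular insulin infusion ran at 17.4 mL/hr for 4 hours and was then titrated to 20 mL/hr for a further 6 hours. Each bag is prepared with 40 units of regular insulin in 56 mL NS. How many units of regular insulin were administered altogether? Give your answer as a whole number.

Concentration = 40 units ÷ 56 mL = 0.7142857 units/mL
Stage 1: 17.4 mL/hr × 4 hr = 69.6 mL → 69.6 mL × 0.7142857 units/mL = 49.71429 units
Stage 2: 20 mL/hr × 6 hr = 120 mL → 120 mL × 0.7142857 units/mL = 85.71429 units
Total = 49.71429 + 85.71429 = 135.4286 units

135 units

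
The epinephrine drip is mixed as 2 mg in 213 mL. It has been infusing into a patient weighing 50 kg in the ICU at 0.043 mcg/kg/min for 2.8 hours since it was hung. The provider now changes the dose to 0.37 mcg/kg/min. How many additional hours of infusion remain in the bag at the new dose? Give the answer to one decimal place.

1.5 hours

Initial rate:
Dose = 0.043 mcg/kg/min × 50 kg = 2.15 mcg/min
2.15 mcg/min × 60 min/hr = 129 mcg/hr
Concentration = 2 mg ÷ 213 mL = 0.009389671 mg/mL = 9.389671 mcg/mL
Rate = 129 mcg/hr ÷ 9.389671 mcg/mL = 13.7385 mL/hr
Volume infused so far = 13.7385 mL/hr × 2.8 hr = 38.4678 mL
Volume remaining = 213 − 38.4678 = 174.5322 mL
New rate:
Dose = 0.37 mcg/kg/min × 50 kg = 18.5 mcg/min
18.5 mcg/min × 60 min/hr = 1110 mcg/hr
Rate = 1110 mcg/hr ÷ 9.389671 mcg/mL = 118.215 mL/hr
Time remaining = 174.5322 mL ÷ 118.215 mL/hr = 1.476396 hr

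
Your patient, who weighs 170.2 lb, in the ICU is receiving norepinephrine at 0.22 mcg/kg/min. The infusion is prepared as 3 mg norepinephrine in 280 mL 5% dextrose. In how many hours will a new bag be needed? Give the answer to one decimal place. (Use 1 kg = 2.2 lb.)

2.9 hours

Weight = 170.2 lb ÷ 2.2 lb/kg = 77.36364 kg
Dose = 0.22 mcg/kg/min × 77.36364 kg = 17.02 mcg/min
17.02 mcg/min × 60 min/hr = 1021.2 mcg/hr
Concentration = 3 mg ÷ 280 mL = 0.01071429 mg/mL = 10.71429 mcg/mL
Rate = 1021.2 mcg/hr ÷ 10.71429 mcg/mL = 95.312 mL/hr
Duration = 280 mL ÷ 95.312 mL/hr = 2.93772 hr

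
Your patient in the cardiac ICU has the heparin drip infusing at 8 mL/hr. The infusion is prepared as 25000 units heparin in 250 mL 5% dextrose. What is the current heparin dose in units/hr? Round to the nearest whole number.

800 units/hr

Concentration = 25000 units ÷ 250 mL = 100 units/mL
Drug rate = 8 mL/hr × 100 units/mL = 800 units/hr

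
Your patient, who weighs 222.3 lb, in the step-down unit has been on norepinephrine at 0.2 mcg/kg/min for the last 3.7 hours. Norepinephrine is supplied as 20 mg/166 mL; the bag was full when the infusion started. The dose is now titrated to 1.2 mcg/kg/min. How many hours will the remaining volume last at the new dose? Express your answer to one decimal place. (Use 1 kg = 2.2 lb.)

Initial rate:
Weight = 222.3 lb ÷ 2.2 lb/kg = 101.0455 kg
Dose = 0.2 mcg/kg/min × 101.0455 kg = 20.20909 mcg/min
20.20909 mcg/min × 60 min/hr = 1212.545 mcg/hr
Concentration = 20 mg ÷ 166 mL = 0.1204819 mg/mL = 120.4819 mcg/mL
Rate = 1212.545 mcg/hr ÷ 120.4819 mcg/mL = 10.06413 mL/hr
Volume infused so far = 10.06413 mL/hr × 3.7 hr = 37.23727 mL
Volume remaining = 166 − 37.23727 = 128.7627 mL
New rate:
Dose = 1.2 mcg/kg/min × 101.0455 kg = 121.2545 mcg/min
121.2545 mcg/min × 60 min/hr = 7275.273 mcg/hr
Rate = 7275.273 mcg/hr ÷ 120.4819 mcg/mL = 60.38476 mL/hr
Time remaining = 128.7627 mL ÷ 60.38476 mL/hr = 2.132371 hr

2.1 hours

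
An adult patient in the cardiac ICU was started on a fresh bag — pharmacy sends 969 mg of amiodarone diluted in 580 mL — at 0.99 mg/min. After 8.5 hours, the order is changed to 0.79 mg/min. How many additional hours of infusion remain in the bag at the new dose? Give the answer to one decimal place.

Initial rate:
0.99 mg/min × 60 min/hr = 59.4 mg/hr
Concentration = 969 mg ÷ 580 mL = 1.67069 mg/mL
Rate = 59.4 mg/hr ÷ 1.67069 mg/mL = 35.55418 mL/hr
Volume infused so far = 35.55418 mL/hr × 8.5 hr = 302.2105 mL
Volume remaining = 580 − 302.2105 = 277.7895 mL
New rate:
0.79 mg/min × 60 min/hr = 47.4 mg/hr
Rate = 47.4 mg/hr ÷ 1.67069 mg/mL = 28.37152 mL/hr
Time remaining = 277.7895 mL ÷ 28.37152 mL/hr = 9.791139 hr

9.8 hours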